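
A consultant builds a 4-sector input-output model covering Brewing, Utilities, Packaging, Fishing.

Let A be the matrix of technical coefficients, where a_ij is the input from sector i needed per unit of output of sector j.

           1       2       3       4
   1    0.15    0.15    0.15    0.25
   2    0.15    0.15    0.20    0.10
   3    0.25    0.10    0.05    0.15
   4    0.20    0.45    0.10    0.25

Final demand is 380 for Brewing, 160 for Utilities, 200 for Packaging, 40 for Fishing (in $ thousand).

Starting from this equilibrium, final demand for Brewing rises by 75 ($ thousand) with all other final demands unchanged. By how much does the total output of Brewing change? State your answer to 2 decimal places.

I − A =
  [   0.85    -0.15    -0.15    -0.25]
  [  -0.15     0.85    -0.20    -0.10]
  [  -0.25    -0.10     0.95    -0.15]
  [  -0.20    -0.45    -0.10     0.75]
Compute the cofactors C_ij = (−1)^(i+j)·(3×3 minor ij) of I−A; the adjugate is their transpose:
adj(I−A) = Cᵀ =
  [ 0.520625   0.235375   0.156625   0.236250]
  [ 0.169625   0.506500   0.149625   0.154000]
  [ 0.197000   0.176875   0.424375   0.174125]
  [ 0.266875   0.390250   0.188125   0.606375]
det(I−A) = Σ_j (I−A)_1j·C_1j = (0.85)(0.520625) + (-0.15)(0.169625) + (-0.15)(0.197000) + (-0.25)(0.266875) = 0.32081875
(I − A)⁻¹ = adj(I−A) / det(I−A) ≈
  [   1.6228     0.7337     0.4882     0.7364]
  [   0.5287     1.5788     0.4664     0.4800]
  [   0.6141     0.5513     1.3228     0.5428]
  [   0.8319     1.2164     0.5864     1.8901]
Δx = (I − A)⁻¹ Δd with Δd having +75 in the Brewing component and 0 elsewhere.
So Δx_1 = L_11 · (+75), where L_11 = adj(I−A)_11 / det(I−A) = 0.520625 / 0.32081875.
Δx_1 = 0.520625 × (+75) / 0.32081875 = 39.046875 / 0.32081875 ≈ 121.71.

Δx_1 = 121.71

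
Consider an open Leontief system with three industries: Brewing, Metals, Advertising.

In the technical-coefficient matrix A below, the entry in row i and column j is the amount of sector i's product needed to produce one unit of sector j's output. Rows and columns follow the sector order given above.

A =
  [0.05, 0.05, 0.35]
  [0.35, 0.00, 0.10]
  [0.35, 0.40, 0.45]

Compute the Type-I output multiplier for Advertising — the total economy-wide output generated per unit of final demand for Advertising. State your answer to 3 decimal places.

I − A =
  [   0.95    -0.05    -0.35]
  [  -0.35     1.00    -0.10]
  [  -0.35    -0.40     0.55]
Cofactors of I−A, C_ij = (−1)^(i+j)·(minor ij) (rows/columns in the sector order above):
  C_11 = (1.00)(0.55) − (-0.10)(-0.40) = 0.5100
  C_12 = −[(-0.35)(0.55) − (-0.10)(-0.35)] = 0.2275
  C_13 = (-0.35)(-0.40) − (1.00)(-0.35) = 0.4900
  C_21 = −[(-0.05)(0.55) − (-0.35)(-0.40)] = 0.1675
  C_22 = (0.95)(0.55) − (-0.35)(-0.35) = 0.4000
  C_23 = −[(0.95)(-0.40) − (-0.05)(-0.35)] = 0.3975
  C_31 = (-0.05)(-0.10) − (-0.35)(1.00) = 0.3550
  C_32 = −[(0.95)(-0.10) − (-0.35)(-0.35)] = 0.2175
  C_33 = (0.95)(1.00) − (-0.05)(-0.35) = 0.9325
det(I−A) = Σ_j (I−A)_1j·C_1j = (0.95)(0.5100) + (-0.05)(0.2275) + (-0.35)(0.4900) = 0.301625
adj(I−A) = Cᵀ =
  [ 0.5100   0.1675   0.3550]
  [ 0.2275   0.4000   0.2175]
  [ 0.4900   0.3975   0.9325]
(I − A)⁻¹ = adj(I−A) / det(I−A) ≈
  [   1.6908     0.5553     1.1770]
  [   0.7542     1.3262     0.7211]
  [   1.6245     1.3179     3.0916]
The output multiplier for sector j is the column-j sum of the Leontief inverse (I − A)⁻¹ = adj(I−A) / det(I−A).
Column A of adj(I−A): (0.3550, 0.2175, 0.9325); det(I−A) = 0.301625.
m_A = (0.3550 + 0.2175 + 0.9325) / 0.301625 = 1.505 / 0.301625 ≈ 4.990.

m_A = 4.990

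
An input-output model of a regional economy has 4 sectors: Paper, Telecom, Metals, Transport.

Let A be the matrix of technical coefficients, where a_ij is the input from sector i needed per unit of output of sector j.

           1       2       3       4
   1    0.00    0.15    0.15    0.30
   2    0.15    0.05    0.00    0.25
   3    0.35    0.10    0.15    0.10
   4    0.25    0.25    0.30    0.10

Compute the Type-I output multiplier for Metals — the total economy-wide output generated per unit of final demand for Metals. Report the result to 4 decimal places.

m_3 = 2.9049

I − A =
  [   1.00    -0.15    -0.15    -0.30]
  [  -0.15     0.95     0.00    -0.25]
  [  -0.35    -0.10     0.85    -0.10]
  [  -0.25    -0.25    -0.30     0.90]
Compute the cofactors C_ij = (−1)^(i+j)·(3×3 minor ij) of I−A; the adjugate is their transpose:
adj(I−A) = Cᵀ =
  [ 0.637625   0.200250   0.215625   0.292125]
  [ 0.189625   0.588750   0.118125   0.239875]
  [ 0.324625   0.184750   0.680375   0.235125]
  [ 0.338000   0.280750   0.319500   0.736250]
det(I−A) = Σ_j (I−A)_1j·C_1j = (1.00)(0.637625) + (-0.15)(0.189625) + (-0.15)(0.324625) + (-0.30)(0.338000) = 0.4590875
(I − A)⁻¹ = adj(I−A) / det(I−A) ≈
  [   1.38890     0.43619     0.46968     0.63632]
  [   0.41305     1.28244     0.25730     0.52250]
  [   0.70711     0.40243     1.48202     0.51216]
  [   0.73624     0.61154     0.69595     1.60372]
The output multiplier for sector j is the column-j sum of the Leontief inverse (I − A)⁻¹ = adj(I−A) / det(I−A).
Column 3 of adj(I−A): (0.215625, 0.118125, 0.680375, 0.319500); det(I−A) = 0.4590875.
m_3 = (0.215625 + 0.118125 + 0.680375 + 0.319500) / 0.4590875 = 1.333625 / 0.4590875 ≈ 2.9049.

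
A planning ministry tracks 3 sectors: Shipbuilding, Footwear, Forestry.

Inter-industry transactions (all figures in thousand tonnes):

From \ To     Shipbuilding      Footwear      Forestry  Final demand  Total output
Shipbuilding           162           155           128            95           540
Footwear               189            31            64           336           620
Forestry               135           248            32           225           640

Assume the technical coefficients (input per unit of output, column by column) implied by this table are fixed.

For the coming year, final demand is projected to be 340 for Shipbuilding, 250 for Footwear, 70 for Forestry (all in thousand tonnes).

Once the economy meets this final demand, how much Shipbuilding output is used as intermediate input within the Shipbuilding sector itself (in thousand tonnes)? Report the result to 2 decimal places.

z_11 = 265.00

Technical coefficients a_ij = z_ij / X_j:
  a_11 = 162/540 = 0.30, a_21 = 189/540 = 0.35, a_31 = 135/540 = 0.25
  a_12 = 155/620 = 0.25, a_22 = 31/620 = 0.05, a_32 = 248/620 = 0.40
  a_13 = 128/640 = 0.20, a_23 = 64/640 = 0.10, a_33 = 32/640 = 0.05
I − A =
  [   0.70    -0.25    -0.20]
  [  -0.35     0.95    -0.10]
  [  -0.25    -0.40     0.95]
Cofactors of I−A, C_ij = (−1)^(i+j)·(minor ij) (rows/columns in the sector order above):
  C_11 = (0.95)(0.95) − (-0.10)(-0.40) = 0.8625
  C_12 = −[(-0.35)(0.95) − (-0.10)(-0.25)] = 0.3575
  C_13 = (-0.35)(-0.40) − (0.95)(-0.25) = 0.3775
  C_21 = −[(-0.25)(0.95) − (-0.20)(-0.40)] = 0.3175
  C_22 = (0.70)(0.95) − (-0.20)(-0.25) = 0.6150
  C_23 = −[(0.70)(-0.40) − (-0.25)(-0.25)] = 0.3425
  C_31 = (-0.25)(-0.10) − (-0.20)(0.95) = 0.2150
  C_32 = −[(0.70)(-0.10) − (-0.20)(-0.35)] = 0.1400
  C_33 = (0.70)(0.95) − (-0.25)(-0.35) = 0.5775
det(I−A) = Σ_j (I−A)_1j·C_1j = (0.70)(0.8625) + (-0.25)(0.3575) + (-0.20)(0.3775) = 0.438875
adj(I−A) = Cᵀ =
  [ 0.8625   0.3175   0.2150]
  [ 0.3575   0.6150   0.1400]
  [ 0.3775   0.3425   0.5775]
(I − A)⁻¹ = adj(I−A) / det(I−A) ≈
  [   1.9653     0.7234     0.4899]
  [   0.8146     1.4013     0.3190]
  [   0.8602     0.7804     1.3159]
First solve x = (I − A)⁻¹ d = adj(I−A)·d / det(I−A); in particular x_1 = (0.8625·340 + 0.3175·250 + 0.2150·70) / 0.438875 = 387.675 / 0.438875 ≈ 883.3381.
Intermediate flow from 1 to 1: z_11 = a_11 · x_1 = 0.30 × 387.675 / 0.438875 = 116.3025 / 0.438875 ≈ 265.00.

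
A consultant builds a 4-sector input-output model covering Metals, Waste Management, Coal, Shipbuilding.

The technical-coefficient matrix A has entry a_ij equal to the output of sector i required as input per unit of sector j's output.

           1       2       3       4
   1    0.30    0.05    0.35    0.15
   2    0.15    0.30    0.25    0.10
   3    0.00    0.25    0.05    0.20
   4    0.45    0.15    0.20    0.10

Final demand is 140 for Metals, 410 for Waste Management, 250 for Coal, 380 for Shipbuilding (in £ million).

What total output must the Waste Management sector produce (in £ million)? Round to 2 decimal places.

x_2 = 1321.87

I − A =
  [   0.70    -0.05    -0.35    -0.15]
  [  -0.15     0.70    -0.25    -0.10]
  [   0.00    -0.25     0.95    -0.20]
  [  -0.45    -0.15    -0.20     0.90]
Compute the cofactors C_ij = (−1)^(i+j)·(3×3 minor ij) of I−A; the adjugate is their transpose:
adj(I−A) = Cᵀ =
  [ 0.487500   0.158875   0.254125   0.155375]
  [ 0.187500   0.474875   0.222125   0.133375]
  [ 0.112500   0.166125   0.370875   0.119625]
  [ 0.300000   0.195500   0.246500   0.401500]
det(I−A) = Σ_j (I−A)_1j·C_1j = (0.70)(0.487500) + (-0.05)(0.187500) + (-0.35)(0.112500) + (-0.15)(0.300000) = 0.2475
(I − A)⁻¹ = adj(I−A) / det(I−A) ≈
  [   1.9697     0.6419     1.0268     0.6278]
  [   0.7576     1.9187     0.8975     0.5389]
  [   0.4545     0.6712     1.4985     0.4833]
  [   1.2121     0.7899     0.9960     1.6222]
x = (I − A)⁻¹ d = adj(I−A)·d / det(I−A), with det(I−A) = 0.2475:
  x_1 = (0.487500·140 + 0.158875·410 + 0.254125·250 + 0.155375·380) / 0.2475 = 255.9625 / 0.2475 ≈ 1034.19
  x_2 = (0.187500·140 + 0.474875·410 + 0.222125·250 + 0.133375·380) / 0.2475 = 327.1625 / 0.2475 ≈ 1321.87
  x_3 = (0.112500·140 + 0.166125·410 + 0.370875·250 + 0.119625·380) / 0.2475 = 222.0375 / 0.2475 ≈ 897.12
  x_4 = (0.300000·140 + 0.195500·410 + 0.246500·250 + 0.401500·380) / 0.2475 = 336.35 / 0.2475 ≈ 1358.99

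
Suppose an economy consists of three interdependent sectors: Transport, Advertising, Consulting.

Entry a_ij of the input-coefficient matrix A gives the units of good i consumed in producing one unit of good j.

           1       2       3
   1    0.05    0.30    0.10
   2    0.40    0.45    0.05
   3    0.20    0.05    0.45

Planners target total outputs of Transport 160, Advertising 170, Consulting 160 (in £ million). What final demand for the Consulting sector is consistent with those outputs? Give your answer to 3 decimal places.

d_3 = 47.500

I − A =
  [   0.95    -0.30    -0.10]
  [  -0.40     0.55    -0.05]
  [  -0.20    -0.05     0.55]
d = (I − A) x:
  d_1 = (+0.95)·160 + (-0.30)·170 + (-0.10)·160 = 85.000
  d_2 = (-0.40)·160 + (+0.55)·170 + (-0.05)·160 = 21.500
  d_3 = (-0.20)·160 + (-0.05)·170 + (+0.55)·160 = 47.500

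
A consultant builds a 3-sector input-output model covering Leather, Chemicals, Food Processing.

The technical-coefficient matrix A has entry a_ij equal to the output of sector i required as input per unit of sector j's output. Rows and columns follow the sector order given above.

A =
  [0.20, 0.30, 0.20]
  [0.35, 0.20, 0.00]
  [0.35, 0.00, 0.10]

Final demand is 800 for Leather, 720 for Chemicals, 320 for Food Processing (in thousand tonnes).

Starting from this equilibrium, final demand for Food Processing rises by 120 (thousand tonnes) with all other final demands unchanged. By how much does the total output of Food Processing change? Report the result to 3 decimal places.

I − A =
  [   0.80    -0.30    -0.20]
  [  -0.35     0.80     0.00]
  [  -0.35     0.00     0.90]
Cofactors of I−A, C_ij = (−1)^(i+j)·(minor ij) (rows/columns in the sector order above):
  C_11 = (0.80)(0.90) − (0.00)(0.00) = 0.7200
  C_12 = −[(-0.35)(0.90) − (0.00)(-0.35)] = 0.3150
  C_13 = (-0.35)(0.00) − (0.80)(-0.35) = 0.2800
  C_21 = −[(-0.30)(0.90) − (-0.20)(0.00)] = 0.2700
  C_22 = (0.80)(0.90) − (-0.20)(-0.35) = 0.6500
  C_23 = −[(0.80)(0.00) − (-0.30)(-0.35)] = 0.1050
  C_31 = (-0.30)(0.00) − (-0.20)(0.80) = 0.1600
  C_32 = −[(0.80)(0.00) − (-0.20)(-0.35)] = 0.0700
  C_33 = (0.80)(0.80) − (-0.30)(-0.35) = 0.5350
det(I−A) = Σ_j (I−A)_1j·C_1j = (0.80)(0.7200) + (-0.30)(0.3150) + (-0.20)(0.2800) = 0.4255
adj(I−A) = Cᵀ =
  [ 0.7200   0.2700   0.1600]
  [ 0.3150   0.6500   0.0700]
  [ 0.2800   0.1050   0.5350]
(I − A)⁻¹ = adj(I−A) / det(I−A) ≈
  [   1.6921     0.6345     0.3760]
  [   0.7403     1.5276     0.1645]
  [   0.6580     0.2468     1.2573]
Δx = (I − A)⁻¹ Δd with Δd having +120 in the Food Processing component and 0 elsewhere.
So Δx_3 = L_33 · (+120), where L_33 = adj(I−A)_33 / det(I−A) = 0.5350 / 0.4255.
Δx_3 = 0.5350 × (+120) / 0.4255 = 64.20 / 0.4255 ≈ 150.881.

Δx_3 = 150.881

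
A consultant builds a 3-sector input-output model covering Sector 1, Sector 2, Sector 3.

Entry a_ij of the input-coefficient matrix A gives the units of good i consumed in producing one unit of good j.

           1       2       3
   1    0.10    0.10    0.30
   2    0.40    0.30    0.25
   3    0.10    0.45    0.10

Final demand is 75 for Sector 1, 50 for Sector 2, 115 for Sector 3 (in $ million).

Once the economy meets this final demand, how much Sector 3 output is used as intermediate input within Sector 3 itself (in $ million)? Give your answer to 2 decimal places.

z_33 = 30.48

I − A =
  [   0.90    -0.10    -0.30]
  [  -0.40     0.70    -0.25]
  [  -0.10    -0.45     0.90]
Cofactors of I−A, C_ij = (−1)^(i+j)·(minor ij) (rows/columns in the sector order above):
  C_11 = (0.70)(0.90) − (-0.25)(-0.45) = 0.5175
  C_12 = −[(-0.40)(0.90) − (-0.25)(-0.10)] = 0.3850
  C_13 = (-0.40)(-0.45) − (0.70)(-0.10) = 0.2500
  C_21 = −[(-0.10)(0.90) − (-0.30)(-0.45)] = 0.2250
  C_22 = (0.90)(0.90) − (-0.30)(-0.10) = 0.7800
  C_23 = −[(0.90)(-0.45) − (-0.10)(-0.10)] = 0.4150
  C_31 = (-0.10)(-0.25) − (-0.30)(0.70) = 0.2350
  C_32 = −[(0.90)(-0.25) − (-0.30)(-0.40)] = 0.3450
  C_33 = (0.90)(0.70) − (-0.10)(-0.40) = 0.5900
det(I−A) = Σ_j (I−A)_1j·C_1j = (0.90)(0.5175) + (-0.10)(0.3850) + (-0.30)(0.2500) = 0.35225
adj(I−A) = Cᵀ =
  [ 0.5175   0.2250   0.2350]
  [ 0.3850   0.7800   0.3450]
  [ 0.2500   0.4150   0.5900]
(I − A)⁻¹ = adj(I−A) / det(I−A) ≈
  [   1.4691     0.6388     0.6671]
  [   1.0930     2.2143     0.9794]
  [   0.7097     1.1781     1.6749]
First solve x = (I − A)⁻¹ d = adj(I−A)·d / det(I−A); in particular x_3 = (0.2500·75 + 0.4150·50 + 0.5900·115) / 0.35225 = 107.35 / 0.35225 ≈ 304.7551.
Intermediate flow from 3 to 3: z_33 = a_33 · x_3 = 0.10 × 107.35 / 0.35225 = 10.735 / 0.35225 ≈ 30.48.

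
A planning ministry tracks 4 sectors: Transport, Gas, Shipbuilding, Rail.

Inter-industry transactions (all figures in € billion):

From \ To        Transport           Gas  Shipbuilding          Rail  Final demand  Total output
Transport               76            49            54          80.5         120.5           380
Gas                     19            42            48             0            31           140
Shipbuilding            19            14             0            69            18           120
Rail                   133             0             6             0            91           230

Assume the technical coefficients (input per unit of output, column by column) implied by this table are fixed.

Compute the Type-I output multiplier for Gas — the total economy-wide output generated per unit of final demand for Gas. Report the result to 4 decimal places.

m_2 = 3.5959

Technical coefficients a_ij = z_ij / X_j:
  a_11 = 76/380 = 0.20, a_21 = 19/380 = 0.05, a_31 = 19/380 = 0.05, a_41 = 133/380 = 0.35
  a_12 = 49/140 = 0.35, a_22 = 42/140 = 0.30, a_32 = 14/140 = 0.10, a_42 = 0/140 = 0.00
  a_13 = 54/120 = 0.45, a_23 = 48/120 = 0.40, a_33 = 0/120 = 0.00, a_43 = 6/120 = 0.05
  a_14 = 80.5/230 = 0.35, a_24 = 0/230 = 0.00, a_34 = 69/230 = 0.30, a_44 = 0/230 = 0.00
I − A =
  [   0.80    -0.35    -0.45    -0.35]
  [  -0.05     0.70    -0.40     0.00]
  [  -0.05    -0.10     1.00    -0.30]
  [  -0.35     0.00    -0.05     1.00]
Compute the cofactors C_ij = (−1)^(i+j)·(3×3 minor ij) of I−A; the adjugate is their transpose:
adj(I−A) = Cᵀ =
  [ 0.649500   0.391500   0.467250   0.367500]
  [ 0.111250   0.594875   0.294375   0.127250]
  [ 0.113500   0.122000   0.456750   0.176750]
  [ 0.233000   0.143125   0.186375   0.485500]
det(I−A) = Σ_j (I−A)_1j·C_1j = (0.80)(0.649500) + (-0.35)(0.111250) + (-0.45)(0.113500) + (-0.35)(0.233000) = 0.3480375
(I − A)⁻¹ = adj(I−A) / det(I−A) ≈
  [   1.86618     1.12488     1.34253     1.05592]
  [   0.31965     1.70923     0.84581     0.36562]
  [   0.32611     0.35054     1.31236     0.50785]
  [   0.66947     0.41123     0.53550     1.39496]
The output multiplier for sector j is the column-j sum of the Leontief inverse (I − A)⁻¹ = adj(I−A) / det(I−A).
Column 2 of adj(I−A): (0.391500, 0.594875, 0.122000, 0.143125); det(I−A) = 0.3480375.
m_2 = (0.391500 + 0.594875 + 0.122000 + 0.143125) / 0.3480375 = 1.2515 / 0.3480375 ≈ 3.5959.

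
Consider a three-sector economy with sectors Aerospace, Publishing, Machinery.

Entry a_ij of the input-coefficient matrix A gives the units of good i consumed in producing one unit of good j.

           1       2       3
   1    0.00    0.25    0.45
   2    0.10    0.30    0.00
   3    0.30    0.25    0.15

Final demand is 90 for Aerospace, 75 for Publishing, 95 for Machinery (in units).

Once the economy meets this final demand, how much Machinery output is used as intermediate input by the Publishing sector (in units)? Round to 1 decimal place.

I − A =
  [   1.00    -0.25    -0.45]
  [  -0.10     0.70     0.00]
  [  -0.30    -0.25     0.85]
Cofactors of I−A, C_ij = (−1)^(i+j)·(minor ij) (rows/columns in the sector order above):
  C_11 = (0.70)(0.85) − (0.00)(-0.25) = 0.5950
  C_12 = −[(-0.10)(0.85) − (0.00)(-0.30)] = 0.0850
  C_13 = (-0.10)(-0.25) − (0.70)(-0.30) = 0.2350
  C_21 = −[(-0.25)(0.85) − (-0.45)(-0.25)] = 0.3250
  C_22 = (1.00)(0.85) − (-0.45)(-0.30) = 0.7150
  C_23 = −[(1.00)(-0.25) − (-0.25)(-0.30)] = 0.3250
  C_31 = (-0.25)(0.00) − (-0.45)(0.70) = 0.3150
  C_32 = −[(1.00)(0.00) − (-0.45)(-0.10)] = 0.0450
  C_33 = (1.00)(0.70) − (-0.25)(-0.10) = 0.6750
det(I−A) = Σ_j (I−A)_1j·C_1j = (1.00)(0.5950) + (-0.25)(0.0850) + (-0.45)(0.2350) = 0.4680
adj(I−A) = Cᵀ =
  [ 0.5950   0.3250   0.3150]
  [ 0.0850   0.7150   0.0450]
  [ 0.2350   0.3250   0.6750]
(I − A)⁻¹ = adj(I−A) / det(I−A) ≈
  [   1.2714     0.6944     0.6731]
  [   0.1816     1.5278     0.0962]
  [   0.5021     0.6944     1.4423]
First solve x = (I − A)⁻¹ d = adj(I−A)·d / det(I−A); in particular x_2 = (0.0850·90 + 0.7150·75 + 0.0450·95) / 0.4680 = 65.55 / 0.4680 ≈ 140.064.
Intermediate flow from 3 to 2: z_32 = a_32 · x_2 = 0.25 × 65.55 / 0.4680 = 16.3875 / 0.4680 ≈ 35.0.

z_32 = 35.0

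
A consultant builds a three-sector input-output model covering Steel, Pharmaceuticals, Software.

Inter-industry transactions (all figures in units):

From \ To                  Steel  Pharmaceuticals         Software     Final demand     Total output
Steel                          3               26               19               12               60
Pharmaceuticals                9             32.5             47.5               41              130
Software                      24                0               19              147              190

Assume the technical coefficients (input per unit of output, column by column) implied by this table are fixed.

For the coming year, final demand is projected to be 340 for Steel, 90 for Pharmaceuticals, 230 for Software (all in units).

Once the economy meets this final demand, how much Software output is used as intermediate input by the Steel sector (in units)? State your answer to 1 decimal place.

Technical coefficients a_ij = z_ij / X_j:
  a_11 = 3/60 = 0.05, a_21 = 9/60 = 0.15, a_31 = 24/60 = 0.40
  a_12 = 26/130 = 0.20, a_22 = 32.5/130 = 0.25, a_32 = 0/130 = 0.00
  a_13 = 19/190 = 0.10, a_23 = 47.5/190 = 0.25, a_33 = 19/190 = 0.10
I − A =
  [   0.95    -0.20    -0.10]
  [  -0.15     0.75    -0.25]
  [  -0.40     0.00     0.90]
Cofactors of I−A, C_ij = (−1)^(i+j)·(minor ij) (rows/columns in the sector order above):
  C_11 = (0.75)(0.90) − (-0.25)(0.00) = 0.6750
  C_12 = −[(-0.15)(0.90) − (-0.25)(-0.40)] = 0.2350
  C_13 = (-0.15)(0.00) − (0.75)(-0.40) = 0.3000
  C_21 = −[(-0.20)(0.90) − (-0.10)(0.00)] = 0.1800
  C_22 = (0.95)(0.90) − (-0.10)(-0.40) = 0.8150
  C_23 = −[(0.95)(0.00) − (-0.20)(-0.40)] = 0.0800
  C_31 = (-0.20)(-0.25) − (-0.10)(0.75) = 0.1250
  C_32 = −[(0.95)(-0.25) − (-0.10)(-0.15)] = 0.2525
  C_33 = (0.95)(0.75) − (-0.20)(-0.15) = 0.6825
det(I−A) = Σ_j (I−A)_1j·C_1j = (0.95)(0.6750) + (-0.20)(0.2350) + (-0.10)(0.3000) = 0.56425
adj(I−A) = Cᵀ =
  [ 0.6750   0.1800   0.1250]
  [ 0.2350   0.8150   0.2525]
  [ 0.3000   0.0800   0.6825]
(I − A)⁻¹ = adj(I−A) / det(I−A) ≈
  [   1.1963     0.3190     0.2215]
  [   0.4165     1.4444     0.4475]
  [   0.5317     0.1418     1.2096]
First solve x = (I − A)⁻¹ d = adj(I−A)·d / det(I−A); in particular x_1 = (0.6750·340 + 0.1800·90 + 0.1250·230) / 0.56425 = 274.45 / 0.56425 ≈ 486.398.
Intermediate flow from 3 to 1: z_31 = a_31 · x_1 = 0.40 × 274.45 / 0.56425 = 109.78 / 0.56425 ≈ 194.6.

z_31 = 194.6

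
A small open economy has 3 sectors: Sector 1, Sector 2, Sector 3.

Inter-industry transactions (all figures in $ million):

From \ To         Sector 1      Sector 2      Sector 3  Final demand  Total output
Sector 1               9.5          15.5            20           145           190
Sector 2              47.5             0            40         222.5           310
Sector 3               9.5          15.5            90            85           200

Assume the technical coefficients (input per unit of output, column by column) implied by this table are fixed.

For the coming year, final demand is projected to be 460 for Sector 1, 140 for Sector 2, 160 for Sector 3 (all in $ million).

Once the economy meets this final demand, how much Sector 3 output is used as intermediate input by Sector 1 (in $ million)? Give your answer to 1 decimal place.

Technical coefficients a_ij = z_ij / X_j:
  a_11 = 9.5/190 = 0.05, a_21 = 47.5/190 = 0.25, a_31 = 9.5/190 = 0.05
  a_12 = 15.5/310 = 0.05, a_22 = 0/310 = 0.00, a_32 = 15.5/310 = 0.05
  a_13 = 20/200 = 0.10, a_23 = 40/200 = 0.20, a_33 = 90/200 = 0.45
I − A =
  [   0.95    -0.05    -0.10]
  [  -0.25     1.00    -0.20]
  [  -0.05    -0.05     0.55]
Cofactors of I−A, C_ij = (−1)^(i+j)·(minor ij) (rows/columns in the sector order above):
  C_11 = (1.00)(0.55) − (-0.20)(-0.05) = 0.5400
  C_12 = −[(-0.25)(0.55) − (-0.20)(-0.05)] = 0.1475
  C_13 = (-0.25)(-0.05) − (1.00)(-0.05) = 0.0625
  C_21 = −[(-0.05)(0.55) − (-0.10)(-0.05)] = 0.0325
  C_22 = (0.95)(0.55) − (-0.10)(-0.05) = 0.5175
  C_23 = −[(0.95)(-0.05) − (-0.05)(-0.05)] = 0.0500
  C_31 = (-0.05)(-0.20) − (-0.10)(1.00) = 0.1100
  C_32 = −[(0.95)(-0.20) − (-0.10)(-0.25)] = 0.2150
  C_33 = (0.95)(1.00) − (-0.05)(-0.25) = 0.9375
det(I−A) = Σ_j (I−A)_1j·C_1j = (0.95)(0.5400) + (-0.05)(0.1475) + (-0.10)(0.0625) = 0.499375
adj(I−A) = Cᵀ =
  [ 0.5400   0.0325   0.1100]
  [ 0.1475   0.5175   0.2150]
  [ 0.0625   0.0500   0.9375]
(I − A)⁻¹ = adj(I−A) / det(I−A) ≈
  [   1.0814     0.0651     0.2203]
  [   0.2954     1.0363     0.4305]
  [   0.1252     0.1001     1.8773]
First solve x = (I − A)⁻¹ d = adj(I−A)·d / det(I−A); in particular x_1 = (0.5400·460 + 0.0325·140 + 0.1100·160) / 0.499375 = 270.55 / 0.499375 ≈ 541.777.
Intermediate flow from 3 to 1: z_31 = a_31 · x_1 = 0.05 × 270.55 / 0.499375 = 13.5275 / 0.499375 ≈ 27.1.

z_31 = 27.1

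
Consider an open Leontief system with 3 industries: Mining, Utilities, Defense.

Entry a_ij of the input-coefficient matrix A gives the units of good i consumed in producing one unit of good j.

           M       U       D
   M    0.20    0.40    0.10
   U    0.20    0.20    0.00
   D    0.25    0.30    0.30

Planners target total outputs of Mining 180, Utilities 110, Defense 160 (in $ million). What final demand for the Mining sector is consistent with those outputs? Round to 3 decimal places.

d_M = 84.000

I − A =
  [   0.80    -0.40    -0.10]
  [  -0.20     0.80     0.00]
  [  -0.25    -0.30     0.70]
d = (I − A) x:
  d_M = (+0.80)·180 + (-0.40)·110 + (-0.10)·160 = 84.000
  d_U = (-0.20)·180 + (+0.80)·110 + (+0.00)·160 = 52.000
  d_D = (-0.25)·180 + (-0.30)·110 + (+0.70)·160 = 34.000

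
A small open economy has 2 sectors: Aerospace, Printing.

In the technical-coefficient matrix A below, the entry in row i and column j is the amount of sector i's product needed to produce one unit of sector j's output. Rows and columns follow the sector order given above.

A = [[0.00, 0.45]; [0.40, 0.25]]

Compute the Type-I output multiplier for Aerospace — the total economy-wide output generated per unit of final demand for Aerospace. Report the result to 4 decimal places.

m_A = 2.0175

I − A =
  [   1.00    -0.45]
  [  -0.40     0.75]
det(I−A) = (1.00)(0.75) − (-0.45)(-0.40) = 0.5700
adj(I−A) = [[0.75, 0.45], [0.40, 1.00]]
(I − A)⁻¹ = adj(I−A) / det(I−A) ≈
  [   1.31579     0.78947]
  [   0.70175     1.75439]
The output multiplier for sector j is the column-j sum of the Leontief inverse (I − A)⁻¹ = adj(I−A) / det(I−A).
Column A of adj(I−A): (0.75, 0.40); det(I−A) = 0.5700.
m_A = (0.75 + 0.40) / 0.5700 = 1.15 / 0.5700 ≈ 2.0175.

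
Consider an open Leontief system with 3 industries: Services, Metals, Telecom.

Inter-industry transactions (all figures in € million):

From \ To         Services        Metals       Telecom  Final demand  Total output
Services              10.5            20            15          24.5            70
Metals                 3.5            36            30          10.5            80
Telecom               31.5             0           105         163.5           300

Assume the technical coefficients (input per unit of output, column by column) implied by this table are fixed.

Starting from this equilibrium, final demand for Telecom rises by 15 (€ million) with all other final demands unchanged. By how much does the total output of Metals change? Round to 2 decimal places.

Technical coefficients a_ij = z_ij / X_j:
  a_11 = 10.5/70 = 0.15, a_21 = 3.5/70 = 0.05, a_31 = 31.5/70 = 0.45
  a_12 = 20/80 = 0.25, a_22 = 36/80 = 0.45, a_32 = 0/80 = 0.00
  a_13 = 15/300 = 0.05, a_23 = 30/300 = 0.10, a_33 = 105/300 = 0.35
I − A =
  [   0.85    -0.25    -0.05]
  [  -0.05     0.55    -0.10]
  [  -0.45     0.00     0.65]
Cofactors of I−A, C_ij = (−1)^(i+j)·(minor ij) (rows/columns in the sector order above):
  C_11 = (0.55)(0.65) − (-0.10)(0.00) = 0.3575
  C_12 = −[(-0.05)(0.65) − (-0.10)(-0.45)] = 0.0775
  C_13 = (-0.05)(0.00) − (0.55)(-0.45) = 0.2475
  C_21 = −[(-0.25)(0.65) − (-0.05)(0.00)] = 0.1625
  C_22 = (0.85)(0.65) − (-0.05)(-0.45) = 0.5300
  C_23 = −[(0.85)(0.00) − (-0.25)(-0.45)] = 0.1125
  C_31 = (-0.25)(-0.10) − (-0.05)(0.55) = 0.0525
  C_32 = −[(0.85)(-0.10) − (-0.05)(-0.05)] = 0.0875
  C_33 = (0.85)(0.55) − (-0.25)(-0.05) = 0.4550
det(I−A) = Σ_j (I−A)_1j·C_1j = (0.85)(0.3575) + (-0.25)(0.0775) + (-0.05)(0.2475) = 0.272125
adj(I−A) = Cᵀ =
  [ 0.3575   0.1625   0.0525]
  [ 0.0775   0.5300   0.0875]
  [ 0.2475   0.1125   0.4550]
(I − A)⁻¹ = adj(I−A) / det(I−A) ≈
  [   1.3137     0.5972     0.1929]
  [   0.2848     1.9476     0.3215]
  [   0.9095     0.4134     1.6720]
Δx = (I − A)⁻¹ Δd with Δd having +15 in the Telecom component and 0 elsewhere.
So Δx_2 = L_23 · (+15), where L_23 = adj(I−A)_23 / det(I−A) = 0.0875 / 0.272125.
Δx_2 = 0.0875 × (+15) / 0.272125 = 1.3125 / 0.272125 ≈ 4.82.

Δx_2 = 4.82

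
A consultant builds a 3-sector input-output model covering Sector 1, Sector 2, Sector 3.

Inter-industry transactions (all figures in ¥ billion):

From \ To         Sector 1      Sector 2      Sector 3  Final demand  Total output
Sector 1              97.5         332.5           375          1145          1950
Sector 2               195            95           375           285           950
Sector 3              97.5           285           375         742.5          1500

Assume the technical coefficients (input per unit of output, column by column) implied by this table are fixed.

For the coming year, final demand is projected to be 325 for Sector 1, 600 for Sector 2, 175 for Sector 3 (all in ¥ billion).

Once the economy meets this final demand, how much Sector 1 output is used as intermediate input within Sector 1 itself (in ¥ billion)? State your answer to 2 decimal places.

Technical coefficients a_ij = z_ij / X_j:
  a_11 = 97.5/1950 = 0.05, a_21 = 195/1950 = 0.10, a_31 = 97.5/1950 = 0.05
  a_12 = 332.5/950 = 0.35, a_22 = 95/950 = 0.10, a_32 = 285/950 = 0.30
  a_13 = 375/1500 = 0.25, a_23 = 375/1500 = 0.25, a_33 = 375/1500 = 0.25
I − A =
  [   0.95    -0.35    -0.25]
  [  -0.10     0.90    -0.25]
  [  -0.05    -0.30     0.75]
Cofactors of I−A, C_ij = (−1)^(i+j)·(minor ij) (rows/columns in the sector order above):
  C_11 = (0.90)(0.75) − (-0.25)(-0.30) = 0.6000
  C_12 = −[(-0.10)(0.75) − (-0.25)(-0.05)] = 0.0875
  C_13 = (-0.10)(-0.30) − (0.90)(-0.05) = 0.0750
  C_21 = −[(-0.35)(0.75) − (-0.25)(-0.30)] = 0.3375
  C_22 = (0.95)(0.75) − (-0.25)(-0.05) = 0.7000
  C_23 = −[(0.95)(-0.30) − (-0.35)(-0.05)] = 0.3025
  C_31 = (-0.35)(-0.25) − (-0.25)(0.90) = 0.3125
  C_32 = −[(0.95)(-0.25) − (-0.25)(-0.10)] = 0.2625
  C_33 = (0.95)(0.90) − (-0.35)(-0.10) = 0.8200
det(I−A) = Σ_j (I−A)_1j·C_1j = (0.95)(0.6000) + (-0.35)(0.0875) + (-0.25)(0.0750) = 0.520625
adj(I−A) = Cᵀ =
  [ 0.6000   0.3375   0.3125]
  [ 0.0875   0.7000   0.2625]
  [ 0.0750   0.3025   0.8200]
(I − A)⁻¹ = adj(I−A) / det(I−A) ≈
  [   1.1525     0.6483     0.6002]
  [   0.1681     1.3445     0.5042]
  [   0.1441     0.5810     1.5750]
First solve x = (I − A)⁻¹ d = adj(I−A)·d / det(I−A); in particular x_1 = (0.6000·325 + 0.3375·600 + 0.3125·175) / 0.520625 = 452.1875 / 0.520625 ≈ 868.5474.
Intermediate flow from 1 to 1: z_11 = a_11 · x_1 = 0.05 × 452.1875 / 0.520625 = 22.609375 / 0.520625 ≈ 43.43.

z_11 = 43.43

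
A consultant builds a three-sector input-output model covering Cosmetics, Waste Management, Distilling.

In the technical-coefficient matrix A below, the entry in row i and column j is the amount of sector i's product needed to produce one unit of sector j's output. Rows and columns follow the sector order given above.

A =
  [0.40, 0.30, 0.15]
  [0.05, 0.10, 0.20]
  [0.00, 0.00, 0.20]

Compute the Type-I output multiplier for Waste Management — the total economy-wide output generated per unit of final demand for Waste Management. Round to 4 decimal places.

I − A =
  [   0.60    -0.30    -0.15]
  [  -0.05     0.90    -0.20]
  [   0.00     0.00     0.80]
Cofactors of I−A, C_ij = (−1)^(i+j)·(minor ij) (rows/columns in the sector order above):
  C_11 = (0.90)(0.80) − (-0.20)(0.00) = 0.7200
  C_12 = −[(-0.05)(0.80) − (-0.20)(0.00)] = 0.0400
  C_13 = (-0.05)(0.00) − (0.90)(0.00) = 0.0000
  C_21 = −[(-0.30)(0.80) − (-0.15)(0.00)] = 0.2400
  C_22 = (0.60)(0.80) − (-0.15)(0.00) = 0.4800
  C_23 = −[(0.60)(0.00) − (-0.30)(0.00)] = 0.0000
  C_31 = (-0.30)(-0.20) − (-0.15)(0.90) = 0.1950
  C_32 = −[(0.60)(-0.20) − (-0.15)(-0.05)] = 0.1275
  C_33 = (0.60)(0.90) − (-0.30)(-0.05) = 0.5250
det(I−A) = Σ_j (I−A)_1j·C_1j = (0.60)(0.7200) + (-0.30)(0.0400) + (-0.15)(0.0000) = 0.4200
adj(I−A) = Cᵀ =
  [ 0.7200   0.2400   0.1950]
  [ 0.0400   0.4800   0.1275]
  [ 0.0000   0.0000   0.5250]
(I − A)⁻¹ = adj(I−A) / det(I−A) ≈
  [   1.71429     0.57143     0.46429]
  [   0.09524     1.14286     0.30357]
  [   0.00000     0.00000     1.25000]
The output multiplier for sector j is the column-j sum of the Leontief inverse (I − A)⁻¹ = adj(I−A) / det(I−A).
Column W of adj(I−A): (0.2400, 0.4800, 0.0000); det(I−A) = 0.4200.
m_W = (0.2400 + 0.4800 + 0.0000) / 0.4200 = 0.72 / 0.4200 ≈ 1.7143.

m_W = 1.7143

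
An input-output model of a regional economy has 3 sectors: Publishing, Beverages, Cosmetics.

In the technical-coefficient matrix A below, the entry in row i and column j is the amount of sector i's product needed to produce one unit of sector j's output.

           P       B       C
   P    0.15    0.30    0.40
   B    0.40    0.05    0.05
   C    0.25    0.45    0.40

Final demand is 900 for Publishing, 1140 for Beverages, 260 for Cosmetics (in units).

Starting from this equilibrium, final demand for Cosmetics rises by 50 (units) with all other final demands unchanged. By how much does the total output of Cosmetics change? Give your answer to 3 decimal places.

I − A =
  [   0.85    -0.30    -0.40]
  [  -0.40     0.95    -0.05]
  [  -0.25    -0.45     0.60]
Cofactors of I−A, C_ij = (−1)^(i+j)·(minor ij) (rows/columns in the sector order above):
  C_11 = (0.95)(0.60) − (-0.05)(-0.45) = 0.5475
  C_12 = −[(-0.40)(0.60) − (-0.05)(-0.25)] = 0.2525
  C_13 = (-0.40)(-0.45) − (0.95)(-0.25) = 0.4175
  C_21 = −[(-0.30)(0.60) − (-0.40)(-0.45)] = 0.3600
  C_22 = (0.85)(0.60) − (-0.40)(-0.25) = 0.4100
  C_23 = −[(0.85)(-0.45) − (-0.30)(-0.25)] = 0.4575
  C_31 = (-0.30)(-0.05) − (-0.40)(0.95) = 0.3950
  C_32 = −[(0.85)(-0.05) − (-0.40)(-0.40)] = 0.2025
  C_33 = (0.85)(0.95) − (-0.30)(-0.40) = 0.6875
det(I−A) = Σ_j (I−A)_1j·C_1j = (0.85)(0.5475) + (-0.30)(0.2525) + (-0.40)(0.4175) = 0.222625
adj(I−A) = Cᵀ =
  [ 0.5475   0.3600   0.3950]
  [ 0.2525   0.4100   0.2025]
  [ 0.4175   0.4575   0.6875]
(I − A)⁻¹ = adj(I−A) / det(I−A) ≈
  [   2.4593     1.6171     1.7743]
  [   1.1342     1.8417     0.9096]
  [   1.8754     2.0550     3.0882]
Δx = (I − A)⁻¹ Δd with Δd having +50 in the Cosmetics component and 0 elsewhere.
So Δx_C = L_CC · (+50), where L_CC = adj(I−A)_CC / det(I−A) = 0.6875 / 0.222625.
Δx_C = 0.6875 × (+50) / 0.222625 = 34.375 / 0.222625 ≈ 154.408.

Δx_C = 154.408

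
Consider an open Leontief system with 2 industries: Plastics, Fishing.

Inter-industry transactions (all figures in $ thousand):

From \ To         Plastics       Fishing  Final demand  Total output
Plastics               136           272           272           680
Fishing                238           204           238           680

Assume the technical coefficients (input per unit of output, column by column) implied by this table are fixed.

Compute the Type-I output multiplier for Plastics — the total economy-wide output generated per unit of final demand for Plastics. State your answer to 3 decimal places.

Technical coefficients a_ij = z_ij / X_j:
  a_11 = 136/680 = 0.20, a_21 = 238/680 = 0.35
  a_12 = 272/680 = 0.40, a_22 = 204/680 = 0.30
I − A =
  [   0.80    -0.40]
  [  -0.35     0.70]
det(I−A) = (0.80)(0.70) − (-0.40)(-0.35) = 0.4200
adj(I−A) = [[0.70, 0.40], [0.35, 0.80]]
(I − A)⁻¹ = adj(I−A) / det(I−A) ≈
  [   1.6667     0.9524]
  [   0.8333     1.9048]
The output multiplier for sector j is the column-j sum of the Leontief inverse (I − A)⁻¹ = adj(I−A) / det(I−A).
Column 1 of adj(I−A): (0.70, 0.35); det(I−A) = 0.4200.
m_1 = (0.70 + 0.35) / 0.4200 = 1.05 / 0.4200 = 2.500.

m_1 = 2.500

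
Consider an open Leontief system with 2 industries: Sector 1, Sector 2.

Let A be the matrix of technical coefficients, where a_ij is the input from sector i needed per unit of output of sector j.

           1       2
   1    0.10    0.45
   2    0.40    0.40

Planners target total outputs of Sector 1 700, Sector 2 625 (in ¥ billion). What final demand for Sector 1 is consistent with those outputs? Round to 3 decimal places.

I − A =
  [   0.90    -0.45]
  [  -0.40     0.60]
d = (I − A) x:
  d_1 = (+0.90)·700 + (-0.45)·625 = 348.750
  d_2 = (-0.40)·700 + (+0.60)·625 = 95.000

d_1 = 348.750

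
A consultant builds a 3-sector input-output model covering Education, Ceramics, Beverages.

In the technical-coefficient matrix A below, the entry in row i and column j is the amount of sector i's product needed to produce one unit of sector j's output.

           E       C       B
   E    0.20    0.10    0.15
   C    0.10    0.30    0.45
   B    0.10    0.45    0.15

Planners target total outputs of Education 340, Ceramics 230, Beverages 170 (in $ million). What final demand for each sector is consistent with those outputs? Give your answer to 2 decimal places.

I − A =
  [   0.80    -0.10    -0.15]
  [  -0.10     0.70    -0.45]
  [  -0.10    -0.45     0.85]
d = (I − A) x:
  d_E = (+0.80)·340 + (-0.10)·230 + (-0.15)·170 = 223.50
  d_C = (-0.10)·340 + (+0.70)·230 + (-0.45)·170 = 50.50
  d_B = (-0.10)·340 + (-0.45)·230 + (+0.85)·170 = 7.00

d_E = 223.50, d_C = 50.50, d_B = 7.00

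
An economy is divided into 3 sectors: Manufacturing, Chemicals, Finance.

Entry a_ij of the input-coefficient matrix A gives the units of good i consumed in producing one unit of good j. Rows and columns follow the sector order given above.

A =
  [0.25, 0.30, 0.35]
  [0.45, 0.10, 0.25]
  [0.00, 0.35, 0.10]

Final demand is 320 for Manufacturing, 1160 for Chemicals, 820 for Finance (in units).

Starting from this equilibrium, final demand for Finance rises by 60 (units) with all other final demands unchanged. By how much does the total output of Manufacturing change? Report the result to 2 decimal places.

Δx_M = 64.07

I − A =
  [   0.75    -0.30    -0.35]
  [  -0.45     0.90    -0.25]
  [   0.00    -0.35     0.90]
Cofactors of I−A, C_ij = (−1)^(i+j)·(minor ij) (rows/columns in the sector order above):
  C_11 = (0.90)(0.90) − (-0.25)(-0.35) = 0.7225
  C_12 = −[(-0.45)(0.90) − (-0.25)(0.00)] = 0.4050
  C_13 = (-0.45)(-0.35) − (0.90)(0.00) = 0.1575
  C_21 = −[(-0.30)(0.90) − (-0.35)(-0.35)] = 0.3925
  C_22 = (0.75)(0.90) − (-0.35)(0.00) = 0.6750
  C_23 = −[(0.75)(-0.35) − (-0.30)(0.00)] = 0.2625
  C_31 = (-0.30)(-0.25) − (-0.35)(0.90) = 0.3900
  C_32 = −[(0.75)(-0.25) − (-0.35)(-0.45)] = 0.3450
  C_33 = (0.75)(0.90) − (-0.30)(-0.45) = 0.5400
det(I−A) = Σ_j (I−A)_1j·C_1j = (0.75)(0.7225) + (-0.30)(0.4050) + (-0.35)(0.1575) = 0.36525
adj(I−A) = Cᵀ =
  [ 0.7225   0.3925   0.3900]
  [ 0.4050   0.6750   0.3450]
  [ 0.1575   0.2625   0.5400]
(I − A)⁻¹ = adj(I−A) / det(I−A) ≈
  [   1.9781     1.0746     1.0678]
  [   1.1088     1.8480     0.9446]
  [   0.4312     0.7187     1.4784]
Δx = (I − A)⁻¹ Δd with Δd having +60 in the Finance component and 0 elsewhere.
So Δx_M = L_MF · (+60), where L_MF = adj(I−A)_MF / det(I−A) = 0.3900 / 0.36525.
Δx_M = 0.3900 × (+60) / 0.36525 = 23.40 / 0.36525 ≈ 64.07.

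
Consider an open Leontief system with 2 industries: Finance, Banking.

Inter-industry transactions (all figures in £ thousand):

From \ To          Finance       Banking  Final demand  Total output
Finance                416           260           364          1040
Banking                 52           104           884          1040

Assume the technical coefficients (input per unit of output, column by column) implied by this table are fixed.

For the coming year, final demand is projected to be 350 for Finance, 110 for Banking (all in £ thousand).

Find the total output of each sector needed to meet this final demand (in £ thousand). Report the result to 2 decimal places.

x_1 = 649.29, x_2 = 158.29

Technical coefficients a_ij = z_ij / X_j:
  a_11 = 416/1040 = 0.40, a_21 = 52/1040 = 0.05
  a_12 = 260/1040 = 0.25, a_22 = 104/1040 = 0.10
I − A =
  [   0.60    -0.25]
  [  -0.05     0.90]
det(I−A) = (0.60)(0.90) − (-0.25)(-0.05) = 0.5275
adj(I−A) = [[0.90, 0.25], [0.05, 0.60]]
(I − A)⁻¹ = adj(I−A) / det(I−A) ≈
  [   1.7062     0.4739]
  [   0.0948     1.1374]
x = (I − A)⁻¹ d = adj(I−A)·d / det(I−A), with det(I−A) = 0.5275:
  x_1 = (0.90·350 + 0.25·110) / 0.5275 = 342.50 / 0.5275 ≈ 649.29
  x_2 = (0.05·350 + 0.60·110) / 0.5275 = 83.50 / 0.5275 ≈ 158.29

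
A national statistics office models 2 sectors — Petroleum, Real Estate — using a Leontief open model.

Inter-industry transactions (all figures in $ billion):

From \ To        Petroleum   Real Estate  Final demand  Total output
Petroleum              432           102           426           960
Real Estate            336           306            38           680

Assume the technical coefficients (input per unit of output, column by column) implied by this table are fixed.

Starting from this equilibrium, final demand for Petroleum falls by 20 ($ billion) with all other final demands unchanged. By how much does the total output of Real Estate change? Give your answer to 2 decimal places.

Technical coefficients a_ij = z_ij / X_j:
  a_PP = 432/960 = 0.45, a_RP = 336/960 = 0.35
  a_PR = 102/680 = 0.15, a_RR = 306/680 = 0.45
I − A =
  [   0.55    -0.15]
  [  -0.35     0.55]
det(I−A) = (0.55)(0.55) − (-0.15)(-0.35) = 0.2500
adj(I−A) = [[0.55, 0.15], [0.35, 0.55]]
(I − A)⁻¹ = adj(I−A) / det(I−A) ≈
  [   2.2000     0.6000]
  [   1.4000     2.2000]
Δx = (I − A)⁻¹ Δd with Δd having -20 in the Petroleum component and 0 elsewhere.
So Δx_R = L_RP · (-20), where L_RP = adj(I−A)_RP / det(I−A) = 0.35 / 0.2500.
Δx_R = 0.35 × (-20) / 0.2500 = -7.00 / 0.2500 = -28.00.

Δx_R = -28.00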